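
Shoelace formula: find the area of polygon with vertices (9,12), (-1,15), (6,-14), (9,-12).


sum(xi*y_{i+1}) = 9*15 - 1*(-14) + 6*(-12) + 9*12 = 185
sum(yi*x_{i+1}) = 12*(-1) + 15*6 - 14*9 - 12*9 = -156
Area = |185 + 156|/2 = 341/2 = 170.5000

170.5000 sq units


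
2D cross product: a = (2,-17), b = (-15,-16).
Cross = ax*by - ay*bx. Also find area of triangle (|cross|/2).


cross = 2*(-16) + 17*(-15) = -32 - 255 = -287
Triangle area = |-287|/2 = 287/2 = 143.5000

cross = -287, triangle area = 143.5000


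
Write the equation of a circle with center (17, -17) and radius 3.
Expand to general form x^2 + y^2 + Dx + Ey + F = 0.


(x-17)^2 + (y+ 17)^2 = 3^2
D = -2h = -34, E = -2k = 34
F = h^2+k^2-r^2 = 289+289-9 = 569

x^2 + y^2 - 34x + 34y + 569 = 0


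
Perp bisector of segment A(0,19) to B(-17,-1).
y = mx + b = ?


Midpoint = (-8.5, 9)
Slope of AB = dy/dx = -20/(-17) = 1.1765
Perp slope = -dx/dy = -17/20 = -0.8500
b = My - (perp slope)*Mx = 9 + (-17*(-8.5))/(-20) = 9 - 7.2250 = 1.7750

y = -0.8500x + 1.7750


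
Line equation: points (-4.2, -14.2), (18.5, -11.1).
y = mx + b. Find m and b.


m = (3.1)/(22.7) = 0.1366
b = y1 - m*x1 = -14.2 - (3.1*(-4.2))/(22.7) = -14.2 + 0.5736 = -13.6264

y = 0.1366x - 13.6264


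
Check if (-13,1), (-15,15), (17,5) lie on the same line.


-13*(15-5) - 15*(5-1) + 17*(1-15)
= -130 - 60 - 238 = -428

No, not collinear (determinant = -428)


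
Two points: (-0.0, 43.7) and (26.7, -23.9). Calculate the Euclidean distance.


dx = 26.7 + 0.0 = 26.7
dy = -23.9 - 43.7 = -67.6
d = sqrt(712.89 + 4569.76) = sqrt(5282.65) = 72.6818

72.6818


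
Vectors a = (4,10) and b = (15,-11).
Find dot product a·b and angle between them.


a·b = 4*15 + 10*(-11) = 60 - 110 = -50
|a| = sqrt(16+100) = 10.7703
|b| = sqrt(225+121) = 18.6011
cos(theta) = -50/(sqrt(116)*sqrt(346)) = -50/sqrt(40136) = -0.249576
theta = arccos(-50/sqrt(40136)) = 104.4524 degrees

a·b = -50, theta = 104.4524 deg


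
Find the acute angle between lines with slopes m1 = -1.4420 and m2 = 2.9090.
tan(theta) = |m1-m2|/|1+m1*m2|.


m1-m2 = -4.351
1+m1*m2 = -3.194778
tan(theta) = |-4.351/(-3.194778)| = 1.361910
theta = arctan(|-4.351/(-3.194778)|) = 53.7115 degrees (acute angle)

53.7115 degrees


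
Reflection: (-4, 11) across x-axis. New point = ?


Reflection rule for x-axis: (x, -y)
(-4, 11) -> (-4, -11)

(-4, -11)


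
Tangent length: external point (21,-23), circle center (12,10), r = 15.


d = sqrt((21-12)^2 + (-23-10)^2) = sqrt(81+1089) = 34.2053
L = sqrt(1170.0000 - 225) = sqrt(945.0000) = 30.7409

30.7409


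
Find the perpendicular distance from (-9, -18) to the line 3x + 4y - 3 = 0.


|3*(-9) + 4*(-18) - 3| = |-102| = 102
sqrt(9 + 16) = sqrt(25) = 5.0000
d = 102/sqrt(25) = 20.4000

20.4000


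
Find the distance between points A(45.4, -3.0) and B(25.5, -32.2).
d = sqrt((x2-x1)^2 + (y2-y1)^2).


dx = 25.5 - 45.4 = -19.9
dy = -32.2 + 3.0 = -29.2
d = sqrt(396.01 + 852.64) = sqrt(1248.65) = 35.3362

35.3362


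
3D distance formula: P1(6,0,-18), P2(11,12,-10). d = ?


dx=5, dy=12, dz=8
d = sqrt(25+144+64) = sqrt(233) = 15.2643

15.2643


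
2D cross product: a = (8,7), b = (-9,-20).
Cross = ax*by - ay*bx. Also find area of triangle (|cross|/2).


cross = 8*(-20) - 7*(-9) = -160 + 63 = -97
Triangle area = |-97|/2 = 97/2 = 48.5000

cross = -97, triangle area = 48.5000


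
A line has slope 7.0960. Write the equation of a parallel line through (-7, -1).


Parallel lines have equal slopes.
m2 = 7.0960
b2 = -1 - 7.0960*(-7) = 48.6720

y = 7.0960x + 48.6720


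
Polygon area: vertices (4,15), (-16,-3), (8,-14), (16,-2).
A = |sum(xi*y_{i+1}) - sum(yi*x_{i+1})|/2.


sum(xi*y_{i+1}) = 4*(-3) - 16*(-14) + 8*(-2) + 16*15 = 436
sum(yi*x_{i+1}) = 15*(-16) - 3*8 - 14*16 - 2*4 = -496
Area = |436 + 496|/2 = 932/2 = 466.0000

466.0000 sq units


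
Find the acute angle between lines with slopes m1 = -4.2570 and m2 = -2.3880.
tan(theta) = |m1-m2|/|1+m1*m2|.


m1-m2 = -1.869
1+m1*m2 = 11.165716
tan(theta) = |-1.869/11.165716| = 0.167387
theta = arctan(|-1.869/11.165716|) = 9.5025 degrees (acute angle)

9.5025 degrees


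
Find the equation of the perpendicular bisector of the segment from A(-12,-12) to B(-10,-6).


Midpoint = (-11, -9)
Slope of AB = dy/dx = 6/2 = 3.0000
Perp slope = -dx/dy = -2/6 = -0.3333
b = My - (perp slope)*Mx = -9 + (2*(-11))/6 = -9 - 3.6667 = -12.6667

y = -0.3333x - 12.6667


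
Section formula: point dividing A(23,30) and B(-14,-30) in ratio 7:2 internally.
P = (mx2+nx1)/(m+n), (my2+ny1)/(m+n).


Px = (7*(-14) + 2*23)/9 = -52/9 = -5.7778
Py = (7*(-30) + 2*30)/9 = -150/9 = -16.6667

P = (-5.7778, -16.6667)


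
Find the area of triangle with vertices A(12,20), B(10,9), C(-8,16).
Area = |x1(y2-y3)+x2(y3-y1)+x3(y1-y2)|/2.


12*(9-16) = -84
10*(16-20) = -40
-8*(20-9) = -88
sum = -212
Area = |-212|/2 = 106.0000

106.0000 sq units


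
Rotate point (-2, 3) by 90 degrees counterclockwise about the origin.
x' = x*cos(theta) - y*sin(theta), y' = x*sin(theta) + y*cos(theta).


cos(90) = 0, sin(90) = 1
x' = -2*0 - 3*1 = -3
y' = -2*1 + 3*0 = -2

(-3, -2)


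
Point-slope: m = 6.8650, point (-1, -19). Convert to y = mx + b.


y + 19 = 6.8650(x + 1)
y = 6.8650x - 19 - 6.8650*(-1)
y = 6.8650x - 12.1350

y = 6.8650x - 12.1350


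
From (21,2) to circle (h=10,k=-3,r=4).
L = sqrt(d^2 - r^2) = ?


d = sqrt((21-10)^2 + (2+ 3)^2) = sqrt(121+25) = 12.0830
L = sqrt(146.0000 - 16) = sqrt(130.0000) = 11.4018

11.4018


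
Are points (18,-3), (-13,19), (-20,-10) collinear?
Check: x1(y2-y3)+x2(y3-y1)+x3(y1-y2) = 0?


18*(19+ 10) - 13*(-10+ 3) - 20*(-3-19)
= 522 + 91 + 440 = 1053

No, not collinear (determinant = 1053)


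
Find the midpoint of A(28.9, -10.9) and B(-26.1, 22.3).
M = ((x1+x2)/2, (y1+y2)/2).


Mx = (28.9 - 26.1)/2 = 2.8/2 = 1.4000
My = (-10.9 + 22.3)/2 = 11.4/2 = 5.7000

(1.4000, 5.7000)


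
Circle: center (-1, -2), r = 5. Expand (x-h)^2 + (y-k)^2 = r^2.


(x+ 1)^2 + (y+ 2)^2 = 5^2
D = -2h = 2, E = -2k = 4
F = h^2+k^2-r^2 = 1+4-25 = -20

x^2 + y^2 + 2x + 4y - 20 = 0


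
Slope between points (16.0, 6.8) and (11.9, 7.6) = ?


dy = 7.6 - 6.8 = 0.8
dx = 11.9 - 16.0 = -4.1
m = 0.8/(-4.1) = -0.1951

m = -0.1951


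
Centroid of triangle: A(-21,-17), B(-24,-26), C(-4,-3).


Gx = (-21- 24- 4)/3 = -49/3 = -16.3333
Gy = (-17- 26- 3)/3 = -46/3 = -15.3333

G = (-16.3333, -15.3333)


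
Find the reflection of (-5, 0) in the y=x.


Reflection rule for y=x: (y, x)
(-5, 0) -> (0, -5)

(0, -5)


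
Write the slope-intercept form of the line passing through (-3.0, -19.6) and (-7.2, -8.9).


m = (10.7)/(-4.2) = -2.5476
b = y1 - m*x1 = -19.6 - (10.7*(-3.0))/(-4.2) = -19.6 - 7.6429 = -27.2429

y = -2.5476x - 27.2429


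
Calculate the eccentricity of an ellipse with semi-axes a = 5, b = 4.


c = sqrt(25-16) = sqrt(9) = 3.0000
e = c/a = 3/5 = 0.6000

e = 0.6000


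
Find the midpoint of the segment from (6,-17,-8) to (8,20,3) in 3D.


Mx = (6+8)/2 = 7.0000
My = (-17+20)/2 = 1.5000
Mz = (-8+3)/2 = -2.5000

M = (7.0000, 1.5000, -2.5000)


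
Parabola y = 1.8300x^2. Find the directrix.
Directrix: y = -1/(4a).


a = 1.8300
1/(4a) = 0.1366
directrix: y = -0.1366 = -0.1366

y = -0.1366


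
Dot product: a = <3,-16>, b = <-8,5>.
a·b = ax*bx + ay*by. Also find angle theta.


a·b = 3*(-8) - 16*5 = -24 - 80 = -104
|a| = sqrt(9+256) = 16.2788
|b| = sqrt(64+25) = 9.4340
cos(theta) = -104/(sqrt(265)*sqrt(89)) = -104/sqrt(23585) = -0.677198
theta = arccos(-104/sqrt(23585)) = 132.6250 degrees

a·b = -104, theta = 132.6250 deg


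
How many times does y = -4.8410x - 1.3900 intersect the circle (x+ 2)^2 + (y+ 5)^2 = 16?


Substitute y = -4.8410x - 1.3900: (x+ 2)^2 + (-4.8410x- 1.3900+ 5)^2 = 16
Expand to Ax^2 + Bx + C = 0, where b-k = 3.61
A = 1+m^2 = 24.435281
B = 2(m(b-k) - h) = 2(-4.8410*3.61 + 2) = -30.95202
C = h^2 + (b-k)^2 - r^2 = 4 + 13.0321 - 16 = 1.0321
disc = B^2-4AC = 958.0275 - 100.8786 = 857.1489
disc > 0

2 intersection points


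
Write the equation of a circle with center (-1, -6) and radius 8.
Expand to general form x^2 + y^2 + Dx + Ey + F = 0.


(x+ 1)^2 + (y+ 6)^2 = 8^2
D = -2h = 2, E = -2k = 12
F = h^2+k^2-r^2 = 1+36-64 = -27

x^2 + y^2 + 2x + 12y - 27 = 0


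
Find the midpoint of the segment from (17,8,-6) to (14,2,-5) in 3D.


Mx = (17+14)/2 = 15.5000
My = (8+2)/2 = 5.0000
Mz = (-6- 5)/2 = -5.5000

M = (15.5000, 5.0000, -5.5000)


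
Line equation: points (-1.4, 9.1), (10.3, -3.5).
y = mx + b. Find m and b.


m = (-12.6)/(11.7) = -1.0769
b = y1 - m*x1 = 9.1 - (-12.6*(-1.4))/(11.7) = 9.1 - 1.5077 = 7.5923

y = -1.0769x + 7.5923


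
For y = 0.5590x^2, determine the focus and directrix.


a = 0.5590
1/(4a) = 0.4472
Focus = (0, 0.4472)
Directrix: y = -0.4472

Focus = (0, 0.4472), Directrix: y = -0.4472


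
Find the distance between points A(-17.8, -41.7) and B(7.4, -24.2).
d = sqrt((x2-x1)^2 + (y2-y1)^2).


dx = 7.4 + 17.8 = 25.2
dy = -24.2 + 41.7 = 17.5
d = sqrt(635.04 + 306.25) = sqrt(941.29) = 30.6804

30.6804


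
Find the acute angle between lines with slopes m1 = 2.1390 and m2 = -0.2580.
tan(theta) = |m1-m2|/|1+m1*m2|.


m1-m2 = 2.397
1+m1*m2 = 0.448138
tan(theta) = |2.397/0.448138| = 5.348799
theta = arctan(|2.397/0.448138|) = 79.4104 degrees (acute angle)

79.4104 degrees


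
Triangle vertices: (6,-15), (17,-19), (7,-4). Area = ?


6*(-19+ 4) = -90
17*(-4+ 15) = 187
7*(-15+ 19) = 28
sum = 125
Area = |125|/2 = 62.5000

62.5000 sq units


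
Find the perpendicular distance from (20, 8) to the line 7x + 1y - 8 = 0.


|7*20 + 1*8 - 8| = |140| = 140
sqrt(49 + 1) = sqrt(50) = 7.0711
d = 140/sqrt(50) = 19.7990

19.7990


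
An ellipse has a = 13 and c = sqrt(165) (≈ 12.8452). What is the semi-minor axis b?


b^2 = 13^2 - (sqrt(165))^2 = 169 - 165 = 4
b = sqrt(4) = 2

b = 2


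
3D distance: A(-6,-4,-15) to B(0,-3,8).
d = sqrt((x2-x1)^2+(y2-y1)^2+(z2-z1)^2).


dx=6, dy=1, dz=23
d = sqrt(36+1+529) = sqrt(566) = 23.7908

23.7908


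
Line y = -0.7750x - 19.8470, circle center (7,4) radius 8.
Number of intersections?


Substitute y = -0.7750x - 19.8470: (x-7)^2 + (-0.7750x- 19.8470-4)^2 = 64
Expand to Ax^2 + Bx + C = 0, where b-k = -23.847
A = 1+m^2 = 1.600625
B = 2(m(b-k) - h) = 2(-0.7750*(-23.847) - 7) = 22.96285
C = h^2 + (b-k)^2 - r^2 = 49 + 568.679409 - 64 = 553.679409
disc = B^2-4AC = 527.2925 - 3544.9324 = -3017.6399
disc < 0

0 intersection points


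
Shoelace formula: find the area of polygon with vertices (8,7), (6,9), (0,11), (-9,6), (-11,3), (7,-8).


sum(xi*y_{i+1}) = 8*9 + 6*11 + 0*6 - 9*3 - 11*(-8) + 7*7 = 248
sum(yi*x_{i+1}) = 7*6 + 9*0 + 11*(-9) + 6*(-11) + 3*7 - 8*8 = -166
Area = |248 + 166|/2 = 414/2 = 207.0000

207.0000 sq units


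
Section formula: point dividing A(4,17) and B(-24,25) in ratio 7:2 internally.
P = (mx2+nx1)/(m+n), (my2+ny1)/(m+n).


Px = (7*(-24) + 2*4)/9 = -160/9 = -17.7778
Py = (7*25 + 2*17)/9 = 209/9 = 23.2222

P = (-17.7778, 23.2222)


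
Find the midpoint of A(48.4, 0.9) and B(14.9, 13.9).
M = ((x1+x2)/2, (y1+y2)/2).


Mx = (48.4 + 14.9)/2 = 63.3/2 = 31.6500
My = (0.9 + 13.9)/2 = 14.8/2 = 7.4000

(31.6500, 7.4000)


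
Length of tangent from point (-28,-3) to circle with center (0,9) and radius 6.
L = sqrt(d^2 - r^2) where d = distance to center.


d = sqrt((-28-0)^2 + (-3-9)^2) = sqrt(784+144) = 30.4631
L = sqrt(928.0000 - 36) = sqrt(892.0000) = 29.8664

29.8664


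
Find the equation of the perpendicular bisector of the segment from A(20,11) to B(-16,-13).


Midpoint = (2, -1)
Slope of AB = dy/dx = -24/(-36) = 0.6667
Perp slope = -dx/dy = -36/24 = -1.5000
b = My - (perp slope)*Mx = -1 + (-36*2)/(-24) = -1 + 3.0000 = 2.0000

y = -1.5000x + 2.0000


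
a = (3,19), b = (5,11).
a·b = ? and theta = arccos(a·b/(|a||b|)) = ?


a·b = 3*5 + 19*11 = 15 + 209 = 224
|a| = sqrt(9+361) = 19.2354
|b| = sqrt(25+121) = 12.0830
cos(theta) = 224/(sqrt(370)*sqrt(146)) = 224/sqrt(54020) = 0.963764
theta = arccos(224/sqrt(54020)) = 15.4713 degrees

a·b = 224, theta = 15.4713 deg


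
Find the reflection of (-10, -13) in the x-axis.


Reflection rule for x-axis: (x, -y)
(-10, -13) -> (-10, 13)

(-10, 13)


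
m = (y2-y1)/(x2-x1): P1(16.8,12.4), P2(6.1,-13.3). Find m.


dy = -13.3 - 12.4 = -25.7
dx = 6.1 - 16.8 = -10.7
m = -25.7/(-10.7) = 2.4019

m = 2.4019


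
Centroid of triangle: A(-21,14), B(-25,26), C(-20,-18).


Gx = (-21- 25- 20)/3 = -66/3 = -22.0000
Gy = (14+26- 18)/3 = 22/3 = 7.3333

G = (-22.0000, 7.3333)


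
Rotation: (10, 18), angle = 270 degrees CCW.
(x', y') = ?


cos(270) = 0, sin(270) = -1
x' = 10*0 - 18*(-1) = 18
y' = 10*(-1) + 18*0 = -10

(18, -10)


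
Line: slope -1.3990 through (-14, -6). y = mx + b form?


y + 6 = -1.3990(x + 14)
y = -1.3990x - 6 + 1.3990*(-14)
y = -1.3990x - 25.5860

y = -1.3990x - 25.5860


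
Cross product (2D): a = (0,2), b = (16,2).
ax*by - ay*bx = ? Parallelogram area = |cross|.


cross = 0*2 - 2*16 = 0 - 32 = -32
Parallelogram area = |-32| = 32

cross = -32, parallelogram area = 32


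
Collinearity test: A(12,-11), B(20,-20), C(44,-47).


12*(-20+ 47) + 20*(-47+ 11) + 44*(-11+ 20)
= 324 - 720 + 396 = 0

Yes, collinear (determinant = 0)


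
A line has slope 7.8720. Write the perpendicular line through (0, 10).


Perpendicular slope = -1/m1 = -1/7.8720 = -0.1270
b2 = y0 - m2*x0 = 10 + 0/7.8720 = 10 + 0 = 10.0000

y = -0.1270x + 10.0000


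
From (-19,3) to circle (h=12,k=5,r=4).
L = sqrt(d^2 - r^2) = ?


d = sqrt((-19-12)^2 + (3-5)^2) = sqrt(961+4) = 31.0644
L = sqrt(965.0000 - 16) = sqrt(949.0000) = 30.8058

30.8058


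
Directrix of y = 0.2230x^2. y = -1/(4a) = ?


a = 0.2230
1/(4a) = 1.1211
directrix: y = -1.1211 = -1.1211

y = -1.1211


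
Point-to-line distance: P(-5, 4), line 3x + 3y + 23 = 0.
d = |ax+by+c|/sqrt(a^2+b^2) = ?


|3*(-5) + 3*4 + 23| = |20| = 20
sqrt(9 + 9) = sqrt(18) = 4.2426
d = 20/sqrt(18) = 4.7140

4.7140


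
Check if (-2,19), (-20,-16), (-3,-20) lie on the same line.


-2*(-16+ 20) - 20*(-20-19) - 3*(19+ 16)
= -8 + 780 - 105 = 667

No, not collinear (determinant = 667)


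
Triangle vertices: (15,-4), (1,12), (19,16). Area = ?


15*(12-16) = -60
1*(16+ 4) = 20
19*(-4-12) = -304
sum = -344
Area = |-344|/2 = 172.0000

172.0000 sq units


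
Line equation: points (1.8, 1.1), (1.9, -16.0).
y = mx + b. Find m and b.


m = (-17.1)/(0.1) = -171.0000
b = y1 - m*x1 = 1.1 - (-17.1*1.8)/(0.1) = 1.1 + 307.8000 = 308.9000

y = -171.0000x + 308.9000


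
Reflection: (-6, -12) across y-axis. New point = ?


Reflection rule for y-axis: (-x, y)
(-6, -12) -> (6, -12)

(6, -12)


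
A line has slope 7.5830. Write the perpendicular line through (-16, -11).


Perpendicular slope = -1/m1 = -1/7.5830 = -0.1319
b2 = y0 - m2*x0 = -11 - 16/7.5830 = -11 - 2.1100 = -13.1100

y = -0.1319x - 13.1100


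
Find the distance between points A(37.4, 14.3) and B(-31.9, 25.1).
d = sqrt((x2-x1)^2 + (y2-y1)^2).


dx = -31.9 - 37.4 = -69.3
dy = 25.1 - 14.3 = 10.8
d = sqrt(4802.49 + 116.64) = sqrt(4919.13) = 70.1365

70.1365


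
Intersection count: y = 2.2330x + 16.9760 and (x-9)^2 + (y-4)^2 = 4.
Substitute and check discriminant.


Substitute y = 2.2330x + 16.9760: (x-9)^2 + (2.2330x+16.9760-4)^2 = 4
Expand to Ax^2 + Bx + C = 0, where b-k = 12.976
A = 1+m^2 = 5.986289
B = 2(m(b-k) - h) = 2(2.2330*12.976 - 9) = 39.950816
C = h^2 + (b-k)^2 - r^2 = 81 + 168.376576 - 4 = 245.376576
disc = B^2-4AC = 1596.0677 - 5875.5804 = -4279.5127
disc < 0

0 intersection points


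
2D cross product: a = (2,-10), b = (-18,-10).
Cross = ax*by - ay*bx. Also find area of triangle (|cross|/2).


cross = 2*(-10) + 10*(-18) = -20 - 180 = -200
Triangle area = |-200|/2 = 200/2 = 100.0000

cross = -200, triangle area = 100.0000


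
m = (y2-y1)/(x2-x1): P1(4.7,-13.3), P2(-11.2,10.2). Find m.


dy = 10.2 + 13.3 = 23.5
dx = -11.2 - 4.7 = -15.9
m = 23.5/(-15.9) = -1.4780

m = -1.4780


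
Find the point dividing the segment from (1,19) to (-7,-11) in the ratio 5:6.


Px = (5*(-7) + 6*1)/11 = -29/11 = -2.6364
Py = (5*(-11) + 6*19)/11 = 59/11 = 5.3636

P = (-2.6364, 5.3636)


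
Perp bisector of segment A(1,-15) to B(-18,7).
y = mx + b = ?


Midpoint = (-8.5, -4)
Slope of AB = dy/dx = 22/(-19) = -1.1579
Perp slope = -dx/dy = 19/22 = 0.8636
b = My - (perp slope)*Mx = -4 + (-19*(-8.5))/22 = -4 + 7.3409 = 3.3409

y = 0.8636x + 3.3409


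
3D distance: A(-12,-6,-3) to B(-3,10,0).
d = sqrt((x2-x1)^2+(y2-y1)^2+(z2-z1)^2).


dx=9, dy=16, dz=3
d = sqrt(81+256+9) = sqrt(346) = 18.6011

18.6011


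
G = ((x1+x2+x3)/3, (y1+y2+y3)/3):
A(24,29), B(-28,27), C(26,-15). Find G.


Gx = (24- 28+26)/3 = 22/3 = 7.3333
Gy = (29+27- 15)/3 = 41/3 = 13.6667

G = (7.3333, 13.6667)


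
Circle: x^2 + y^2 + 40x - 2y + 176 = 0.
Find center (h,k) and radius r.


h = -D/2 = -40/2 = -20
k = -E/2 = 2/2 = 1
r^2 = h^2 + k^2 - F = 400 + 1 - 176 = 225
r = 15

Center (-20, 1), radius = 15


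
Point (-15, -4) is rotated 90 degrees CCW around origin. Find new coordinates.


cos(90) = 0, sin(90) = 1
x' = -15*0 + 4*1 = 4
y' = -15*1 - 4*0 = -15

(4, -15)


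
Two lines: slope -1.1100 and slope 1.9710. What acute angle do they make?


m1-m2 = -3.081
1+m1*m2 = -1.18781
tan(theta) = |-3.081/(-1.18781)| = 2.593849
theta = arctan(|-3.081/(-1.18781)|) = 68.9170 degrees (acute angle)

68.9170 degrees


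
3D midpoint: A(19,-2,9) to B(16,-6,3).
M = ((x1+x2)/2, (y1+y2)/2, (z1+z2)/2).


Mx = (19+16)/2 = 17.5000
My = (-2- 6)/2 = -4.0000
Mz = (9+3)/2 = 6.0000

M = (17.5000, -4.0000, 6.0000)


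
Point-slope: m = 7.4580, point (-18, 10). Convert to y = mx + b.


y - 10 = 7.4580(x + 18)
y = 7.4580x + 10 - 7.4580*(-18)
y = 7.4580x + 144.2440

y = 7.4580x + 144.2440


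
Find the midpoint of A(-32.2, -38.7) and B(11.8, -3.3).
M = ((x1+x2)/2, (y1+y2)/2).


Mx = (-32.2 + 11.8)/2 = -20.4/2 = -10.2000
My = (-38.7 - 3.3)/2 = -42.0/2 = -21.0000

(-10.2000, -21.0000)


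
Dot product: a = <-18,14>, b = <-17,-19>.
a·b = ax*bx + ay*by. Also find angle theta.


a·b = -18*(-17) + 14*(-19) = 306 - 266 = 40
|a| = sqrt(324+196) = 22.8035
|b| = sqrt(289+361) = 25.4951
cos(theta) = 40/(sqrt(520)*sqrt(650)) = 40/sqrt(338000) = 0.068802
theta = arccos(40/sqrt(338000)) = 86.0548 degrees

a·b = 40, theta = 86.0548 deg


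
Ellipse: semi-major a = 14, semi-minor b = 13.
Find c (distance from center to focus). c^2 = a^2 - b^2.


c^2 = 14^2 - 13^2 = 196 - 169 = 27
c = sqrt(27) = 5.1962

c = 5.1962


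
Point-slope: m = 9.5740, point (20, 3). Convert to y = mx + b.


y - 3 = 9.5740(x - 20)
y = 9.5740x + 3 - 9.5740*20
y = 9.5740x - 188.4800

y = 9.5740x - 188.4800


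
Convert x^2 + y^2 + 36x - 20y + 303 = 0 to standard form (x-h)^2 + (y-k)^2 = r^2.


h = -D/2 = -36/2 = -18
k = -E/2 = 20/2 = 10
r^2 = h^2 + k^2 - F = 324 + 100 - 303 = 121
r = 11

Center (-18, 10), radius = 11


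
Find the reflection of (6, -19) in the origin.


Reflection rule for origin: (-x, -y)
(6, -19) -> (-6, 19)

(-6, 19)


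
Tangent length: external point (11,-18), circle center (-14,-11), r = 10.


d = sqrt((11+ 14)^2 + (-18+ 11)^2) = sqrt(625+49) = 25.9615
L = sqrt(674.0000 - 100) = sqrt(574.0000) = 23.9583

23.9583


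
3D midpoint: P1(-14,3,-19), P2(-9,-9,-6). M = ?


Mx = (-14- 9)/2 = -11.5000
My = (3- 9)/2 = -3.0000
Mz = (-19- 6)/2 = -12.5000

M = (-11.5000, -3.0000, -12.5000)


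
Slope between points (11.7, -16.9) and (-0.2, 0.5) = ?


dy = 0.5 + 16.9 = 17.4
dx = -0.2 - 11.7 = -11.9
m = 17.4/(-11.9) = -1.4622

m = -1.4622


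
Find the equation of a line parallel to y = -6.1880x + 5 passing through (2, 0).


Parallel lines have equal slopes.
m2 = -6.1880
b2 = 0 + 6.1880*2 = 12.3760

y = -6.1880x + 12.3760


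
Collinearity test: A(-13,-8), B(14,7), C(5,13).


-13*(7-13) + 14*(13+ 8) + 5*(-8-7)
= 78 + 294 - 75 = 297

No, not collinear (determinant = 297)


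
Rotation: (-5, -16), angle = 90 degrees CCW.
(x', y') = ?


cos(90) = 0, sin(90) = 1
x' = -5*0 + 16*1 = 16
y' = -5*1 - 16*0 = -5

(16, -5)


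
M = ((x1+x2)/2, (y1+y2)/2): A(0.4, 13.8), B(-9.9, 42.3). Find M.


Mx = (0.4 - 9.9)/2 = -9.5/2 = -4.7500
My = (13.8 + 42.3)/2 = 56.1/2 = 28.0500

(-4.7500, 28.0500)


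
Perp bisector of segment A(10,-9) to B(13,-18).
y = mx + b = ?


Midpoint = (11.5, -13.5)
Slope of AB = dy/dx = -9/3 = -3.0000
Perp slope = -dx/dy = 3/9 = 0.3333
b = My - (perp slope)*Mx = -13.5 + (3*11.5)/(-9) = -13.5 - 3.8333 = -17.3333

y = 0.3333x - 17.3333


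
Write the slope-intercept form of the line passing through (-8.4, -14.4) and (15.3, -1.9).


m = (12.5)/(23.7) = 0.5274
b = y1 - m*x1 = -14.4 - (12.5*(-8.4))/(23.7) = -14.4 + 4.4304 = -9.9696

y = 0.5274x - 9.9696


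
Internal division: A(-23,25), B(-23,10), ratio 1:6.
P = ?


Px = (1*(-23) + 6*(-23))/7 = -161/7 = -23.0000
Py = (1*10 + 6*25)/7 = 160/7 = 22.8571

P = (-23.0000, 22.8571)


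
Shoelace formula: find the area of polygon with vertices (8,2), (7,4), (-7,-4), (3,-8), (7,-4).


sum(xi*y_{i+1}) = 8*4 + 7*(-4) - 7*(-8) + 3*(-4) + 7*2 = 62
sum(yi*x_{i+1}) = 2*7 + 4*(-7) - 4*3 - 8*7 - 4*8 = -114
Area = |62 + 114|/2 = 176/2 = 88.0000

88.0000 sq units


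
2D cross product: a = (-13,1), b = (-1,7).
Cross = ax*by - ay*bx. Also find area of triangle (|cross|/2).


cross = -13*7 - 1*(-1) = -91 + 1 = -90
Triangle area = |-90|/2 = 90/2 = 45.0000

cross = -90, triangle area = 45.0000


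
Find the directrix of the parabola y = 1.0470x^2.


a = 1.0470
1/(4a) = 0.2388
directrix: y = -0.2388 = -0.2388

y = -0.2388


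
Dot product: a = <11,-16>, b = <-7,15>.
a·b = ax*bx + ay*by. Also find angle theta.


a·b = 11*(-7) - 16*15 = -77 - 240 = -317
|a| = sqrt(121+256) = 19.4165
|b| = sqrt(49+225) = 16.5529
cos(theta) = -317/(sqrt(377)*sqrt(274)) = -317/sqrt(103298) = -0.986310
theta = arccos(-317/sqrt(103298)) = 170.5084 degrees

a·b = -317, theta = 170.5084 deg


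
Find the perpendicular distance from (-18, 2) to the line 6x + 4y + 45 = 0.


|6*(-18) + 4*2 + 45| = |-55| = 55
sqrt(36 + 16) = sqrt(52) = 7.2111
d = 55/sqrt(52) = 7.6271

7.6271


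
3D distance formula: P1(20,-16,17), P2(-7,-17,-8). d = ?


dx=-27, dy=-1, dz=-25
d = sqrt(729+1+625) = sqrt(1355) = 36.8103

36.8103


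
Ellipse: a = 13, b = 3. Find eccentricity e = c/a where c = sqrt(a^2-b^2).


c = sqrt(169-9) = sqrt(160) = 12.6491
e = c/a = sqrt(160)/13 = 0.9730

e = 0.9730


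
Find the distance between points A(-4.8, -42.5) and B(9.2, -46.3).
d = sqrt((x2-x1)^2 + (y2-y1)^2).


dx = 9.2 + 4.8 = 14.0
dy = -46.3 + 42.5 = -3.8
d = sqrt(196.0 + 14.44) = sqrt(210.44) = 14.5066

14.5066


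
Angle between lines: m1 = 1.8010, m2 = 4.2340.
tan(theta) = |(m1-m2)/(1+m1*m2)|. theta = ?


m1-m2 = -2.433
1+m1*m2 = 8.625434
tan(theta) = |-2.433/8.625434| = 0.282073
theta = arctan(|-2.433/8.625434|) = 15.7523 degrees (acute angle)

15.7523 degrees


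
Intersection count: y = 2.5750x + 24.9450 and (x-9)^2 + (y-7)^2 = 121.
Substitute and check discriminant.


Substitute y = 2.5750x + 24.9450: (x-9)^2 + (2.5750x+24.9450-7)^2 = 121
Expand to Ax^2 + Bx + C = 0, where b-k = 17.945
A = 1+m^2 = 7.630625
B = 2(m(b-k) - h) = 2(2.5750*17.945 - 9) = 74.41675
C = h^2 + (b-k)^2 - r^2 = 81 + 322.023025 - 121 = 282.023025
disc = B^2-4AC = 5537.8527 - 8608.0478 = -3070.1951
disc < 0

0 intersection points


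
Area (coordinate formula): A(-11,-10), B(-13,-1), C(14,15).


-11*(-1-15) = 176
-13*(15+ 10) = -325
14*(-10+ 1) = -126
sum = -275
Area = |-275|/2 = 137.5000

137.5000 sq units


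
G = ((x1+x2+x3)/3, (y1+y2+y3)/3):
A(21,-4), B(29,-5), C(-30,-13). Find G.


Gx = (21+29- 30)/3 = 20/3 = 6.6667
Gy = (-4- 5- 13)/3 = -22/3 = -7.3333

G = (6.6667, -7.3333)


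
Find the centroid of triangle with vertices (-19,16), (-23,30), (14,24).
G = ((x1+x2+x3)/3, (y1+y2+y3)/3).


Gx = (-19- 23+14)/3 = -28/3 = -9.3333
Gy = (16+30+24)/3 = 70/3 = 23.3333

G = (-9.3333, 23.3333)


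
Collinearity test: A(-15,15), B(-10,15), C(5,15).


-15*(15-15) - 10*(15-15) + 5*(15-15)
= 0 + 0 + 0 = 0

Yes, collinear (determinant = 0)


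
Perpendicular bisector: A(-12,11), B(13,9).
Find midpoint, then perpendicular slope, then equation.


Midpoint = (0.5, 10)
Slope of AB = dy/dx = -2/25 = -0.0800
Perp slope = -dx/dy = 25/2 = 12.5000
b = My - (perp slope)*Mx = 10 + (25*0.5)/(-2) = 10 - 6.2500 = 3.7500

y = 12.5000x + 3.7500


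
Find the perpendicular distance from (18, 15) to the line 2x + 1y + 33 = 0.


|2*18 + 1*15 + 33| = |84| = 84
sqrt(4 + 1) = sqrt(5) = 2.2361
d = 84/sqrt(5) = 37.5659

37.5659


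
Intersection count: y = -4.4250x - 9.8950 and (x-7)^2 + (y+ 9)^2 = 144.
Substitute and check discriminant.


Substitute y = -4.4250x - 9.8950: (x-7)^2 + (-4.4250x- 9.8950+ 9)^2 = 144
Expand to Ax^2 + Bx + C = 0, where b-k = -0.895
A = 1+m^2 = 20.580625
B = 2(m(b-k) - h) = 2(-4.4250*(-0.895) - 7) = -6.07925
C = h^2 + (b-k)^2 - r^2 = 49 + 0.801025 - 144 = -94.198975
disc = B^2-4AC = 36.9573 + 7754.6951 = 7791.6524
disc > 0

2 intersection points


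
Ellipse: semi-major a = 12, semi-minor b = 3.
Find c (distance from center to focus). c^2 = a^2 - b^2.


c^2 = 12^2 - 3^2 = 144 - 9 = 135
c = sqrt(135) = 11.6190

c = 11.6190


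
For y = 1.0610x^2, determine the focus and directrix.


a = 1.0610
1/(4a) = 0.2356
Focus = (0, 0.2356)
Directrix: y = -0.2356

Focus = (0, 0.2356), Directrix: y = -0.2356


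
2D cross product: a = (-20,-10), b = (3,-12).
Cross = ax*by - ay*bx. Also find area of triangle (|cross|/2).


cross = -20*(-12) + 10*3 = 240 + 30 = 270
Triangle area = |270|/2 = 270/2 = 135.0000

cross = 270, triangle area = 135.0000


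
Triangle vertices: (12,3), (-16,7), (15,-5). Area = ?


12*(7+ 5) = 144
-16*(-5-3) = 128
15*(3-7) = -60
sum = 212
Area = |212|/2 = 106.0000

106.0000 sq units


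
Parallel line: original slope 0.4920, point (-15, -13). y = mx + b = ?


Parallel lines have equal slopes.
m2 = 0.4920
b2 = -13 - 0.4920*(-15) = -5.6200

y = 0.4920x - 5.6200


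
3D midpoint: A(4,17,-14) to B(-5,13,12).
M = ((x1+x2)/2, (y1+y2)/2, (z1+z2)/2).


Mx = (4- 5)/2 = -0.5000
My = (17+13)/2 = 15.0000
Mz = (-14+12)/2 = -1.0000

M = (-0.5000, 15.0000, -1.0000)


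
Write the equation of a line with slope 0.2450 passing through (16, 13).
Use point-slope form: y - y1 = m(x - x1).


y - 13 = 0.2450(x - 16)
y = 0.2450x + 13 - 0.2450*16
y = 0.2450x + 9.0800

y = 0.2450x + 9.0800


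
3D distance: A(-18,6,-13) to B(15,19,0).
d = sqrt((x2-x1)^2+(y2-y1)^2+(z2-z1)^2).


dx=33, dy=13, dz=13
d = sqrt(1089+169+169) = sqrt(1427) = 37.7757

37.7757


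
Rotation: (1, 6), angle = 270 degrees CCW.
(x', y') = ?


cos(270) = 0, sin(270) = -1
x' = 1*0 - 6*(-1) = 6
y' = 1*(-1) + 6*0 = -1

(6, -1)


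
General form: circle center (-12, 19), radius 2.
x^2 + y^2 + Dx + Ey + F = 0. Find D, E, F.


(x+ 12)^2 + (y-19)^2 = 2^2
D = -2h = 24, E = -2k = -38
F = h^2+k^2-r^2 = 144+361-4 = 501

D = 24, E = -38, F = 501


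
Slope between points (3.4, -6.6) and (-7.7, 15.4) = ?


dy = 15.4 + 6.6 = 22.0
dx = -7.7 - 3.4 = -11.1
m = 22.0/(-11.1) = -1.9820

m = -1.9820


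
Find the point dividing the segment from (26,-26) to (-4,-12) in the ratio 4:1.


Px = (4*(-4) + 1*26)/5 = 10/5 = 2.0000
Py = (4*(-12) + 1*(-26))/5 = -74/5 = -14.8000

P = (2.0000, -14.8000)


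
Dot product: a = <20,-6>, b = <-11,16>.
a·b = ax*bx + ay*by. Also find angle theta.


a·b = 20*(-11) - 6*16 = -220 - 96 = -316
|a| = sqrt(400+36) = 20.8806
|b| = sqrt(121+256) = 19.4165
cos(theta) = -316/(sqrt(436)*sqrt(377)) = -316/sqrt(164372) = -0.779423
theta = arccos(-316/sqrt(164372)) = 141.2078 degrees

a·b = -316, theta = 141.2078 deg


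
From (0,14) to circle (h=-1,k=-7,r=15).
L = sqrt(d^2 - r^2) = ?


d = sqrt((0+ 1)^2 + (14+ 7)^2) = sqrt(1+441) = 21.0238
L = sqrt(442.0000 - 225) = sqrt(217.0000) = 14.7309

14.7309


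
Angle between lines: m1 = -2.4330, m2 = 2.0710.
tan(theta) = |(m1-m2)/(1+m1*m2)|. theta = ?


m1-m2 = -4.504
1+m1*m2 = -4.038743
tan(theta) = |-4.504/(-4.038743)| = 1.115198
theta = arctan(|-4.504/(-4.038743)|) = 48.1174 degrees (acute angle)

48.1174 degrees


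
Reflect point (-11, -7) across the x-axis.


Reflection rule for x-axis: (x, -y)
(-11, -7) -> (-11, 7)

(-11, 7)


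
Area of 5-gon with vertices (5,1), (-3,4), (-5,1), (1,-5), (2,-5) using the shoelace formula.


sum(xi*y_{i+1}) = 5*4 - 3*1 - 5*(-5) + 1*(-5) + 2*1 = 39
sum(yi*x_{i+1}) = 1*(-3) + 4*(-5) + 1*1 - 5*2 - 5*5 = -57
Area = |39 + 57|/2 = 96/2 = 48.0000

48.0000 sq units


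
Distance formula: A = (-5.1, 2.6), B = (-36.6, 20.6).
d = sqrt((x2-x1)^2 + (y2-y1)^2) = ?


dx = -36.6 + 5.1 = -31.5
dy = 20.6 - 2.6 = 18.0
d = sqrt(992.25 + 324.0) = sqrt(1316.25) = 36.2802

36.2802


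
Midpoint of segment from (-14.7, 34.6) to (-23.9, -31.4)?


Mx = (-14.7 - 23.9)/2 = -38.6/2 = -19.3000
My = (34.6 - 31.4)/2 = 3.2/2 = 1.6000

(-19.3000, 1.6000)


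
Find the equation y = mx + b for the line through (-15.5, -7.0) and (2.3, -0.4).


m = (6.6)/(17.8) = 0.3708
b = y1 - m*x1 = -7.0 - (6.6*(-15.5))/(17.8) = -7.0 + 5.7472 = -1.2528

y = 0.3708x - 1.2528


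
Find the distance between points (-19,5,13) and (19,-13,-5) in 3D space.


dx=38, dy=-18, dz=-18
d = sqrt(1444+324+324) = sqrt(2092) = 45.7384

45.7384


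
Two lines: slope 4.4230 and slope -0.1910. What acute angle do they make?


m1-m2 = 4.614
1+m1*m2 = 0.155207
tan(theta) = |4.614/0.155207| = 29.728041
theta = arctan(|4.614/0.155207|) = 88.0734 degrees (acute angle)

88.0734 degrees


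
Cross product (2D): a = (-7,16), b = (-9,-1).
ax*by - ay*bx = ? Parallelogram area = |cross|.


cross = -7*(-1) - 16*(-9) = 7 + 144 = 151
Parallelogram area = |151| = 151

cross = 151, parallelogram area = 151


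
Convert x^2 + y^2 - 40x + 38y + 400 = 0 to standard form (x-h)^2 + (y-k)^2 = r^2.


h = -D/2 = 40/2 = 20
k = -E/2 = -38/2 = -19
r^2 = h^2 + k^2 - F = 400 + 361 - 400 = 361
r = 19

Center (20, -19), radius = 19


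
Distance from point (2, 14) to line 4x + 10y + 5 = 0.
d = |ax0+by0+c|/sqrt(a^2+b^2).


|4*2 + 10*14 + 5| = |153| = 153
sqrt(16 + 100) = sqrt(116) = 10.7703
d = 153/sqrt(116) = 14.2057

14.2057


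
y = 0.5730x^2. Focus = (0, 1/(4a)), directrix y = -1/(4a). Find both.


a = 0.5730
1/(4a) = 0.4363
Focus = (0, 0.4363)
Directrix: y = -0.4363

Focus = (0, 0.4363), Directrix: y = -0.4363


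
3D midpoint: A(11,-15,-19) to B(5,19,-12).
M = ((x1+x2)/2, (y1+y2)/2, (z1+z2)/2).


Mx = (11+5)/2 = 8.0000
My = (-15+19)/2 = 2.0000
Mz = (-19- 12)/2 = -15.5000

M = (8.0000, 2.0000, -15.5000)


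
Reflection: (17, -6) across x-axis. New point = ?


Reflection rule for x-axis: (x, -y)
(17, -6) -> (17, 6)

(17, 6)


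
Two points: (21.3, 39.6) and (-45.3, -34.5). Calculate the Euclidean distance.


dx = -45.3 - 21.3 = -66.6
dy = -34.5 - 39.6 = -74.1
d = sqrt(4435.56 + 5490.81) = sqrt(9926.37) = 99.6312

99.6312


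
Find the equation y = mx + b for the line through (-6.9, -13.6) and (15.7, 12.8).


m = (26.4)/(22.6) = 1.1681
b = y1 - m*x1 = -13.6 - (26.4*(-6.9))/(22.6) = -13.6 + 8.0602 = -5.5398

y = 1.1681x - 5.5398


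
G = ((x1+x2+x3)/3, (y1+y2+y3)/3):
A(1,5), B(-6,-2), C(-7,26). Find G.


Gx = (1- 6- 7)/3 = -12/3 = -4.0000
Gy = (5- 2+26)/3 = 29/3 = 9.6667

G = (-4.0000, 9.6667)


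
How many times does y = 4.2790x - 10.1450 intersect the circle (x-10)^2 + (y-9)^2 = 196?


Substitute y = 4.2790x - 10.1450: (x-10)^2 + (4.2790x- 10.1450-9)^2 = 196
Expand to Ax^2 + Bx + C = 0, where b-k = -19.145
A = 1+m^2 = 19.309841
B = 2(m(b-k) - h) = 2(4.2790*(-19.145) - 10) = -183.84291
C = h^2 + (b-k)^2 - r^2 = 100 + 366.531025 - 196 = 270.531025
disc = B^2-4AC = 33798.2156 - 20895.6443 = 12902.5713
disc > 0

2 intersection points


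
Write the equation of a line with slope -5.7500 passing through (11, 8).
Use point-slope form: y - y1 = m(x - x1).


y - 8 = -5.7500(x - 11)
y = -5.7500x + 8 + 5.7500*11
y = -5.7500x + 71.2500

y = -5.7500x + 71.2500


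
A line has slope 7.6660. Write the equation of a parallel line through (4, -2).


Parallel lines have equal slopes.
m2 = 7.6660
b2 = -2 - 7.6660*4 = -32.6640

y = 7.6660x - 32.6640


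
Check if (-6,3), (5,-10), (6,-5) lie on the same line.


-6*(-10+ 5) + 5*(-5-3) + 6*(3+ 10)
= 30 - 40 + 78 = 68

No, not collinear (determinant = 68)


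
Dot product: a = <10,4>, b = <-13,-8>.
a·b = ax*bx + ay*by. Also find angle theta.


a·b = 10*(-13) + 4*(-8) = -130 - 32 = -162
|a| = sqrt(100+16) = 10.7703
|b| = sqrt(169+64) = 15.2643
cos(theta) = -162/(sqrt(116)*sqrt(233)) = -162/sqrt(27028) = -0.985390
theta = arccos(-162/sqrt(27028)) = 170.1939 degrees

a·b = -162, theta = 170.1939 deg


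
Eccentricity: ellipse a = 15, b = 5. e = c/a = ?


c = sqrt(225-25) = sqrt(200) = 14.1421
e = c/a = sqrt(200)/15 = 0.9428

e = 0.9428


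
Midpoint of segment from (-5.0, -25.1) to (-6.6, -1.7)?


Mx = (-5.0 - 6.6)/2 = -11.6/2 = -5.8000
My = (-25.1 - 1.7)/2 = -26.8/2 = -13.4000

(-5.8000, -13.4000)


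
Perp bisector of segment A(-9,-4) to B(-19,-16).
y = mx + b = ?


Midpoint = (-14, -10)
Slope of AB = dy/dx = -12/(-10) = 1.2000
Perp slope = -dx/dy = -10/12 = -0.8333
b = My - (perp slope)*Mx = -10 + (-10*(-14))/(-12) = -10 - 11.6667 = -21.6667

y = -0.8333x - 21.6667


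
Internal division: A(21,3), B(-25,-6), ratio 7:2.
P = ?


Px = (7*(-25) + 2*21)/9 = -133/9 = -14.7778
Py = (7*(-6) + 2*3)/9 = -36/9 = -4.0000

P = (-14.7778, -4.0000)


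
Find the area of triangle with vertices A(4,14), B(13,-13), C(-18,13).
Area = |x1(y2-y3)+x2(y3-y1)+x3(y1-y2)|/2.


4*(-13-13) = -104
13*(13-14) = -13
-18*(14+ 13) = -486
sum = -603
Area = |-603|/2 = 301.5000

301.5000 sq units


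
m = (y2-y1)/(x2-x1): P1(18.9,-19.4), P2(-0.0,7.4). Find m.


dy = 7.4 + 19.4 = 26.8
dx = -0.0 - 18.9 = -18.9
m = 26.8/(-18.9) = -1.4180

m = -1.4180


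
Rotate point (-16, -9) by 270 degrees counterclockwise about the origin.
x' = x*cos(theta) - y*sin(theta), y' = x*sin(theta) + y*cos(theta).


cos(270) = 0, sin(270) = -1
x' = -16*0 + 9*(-1) = -9
y' = -16*(-1) - 9*0 = 16

(-9, 16)


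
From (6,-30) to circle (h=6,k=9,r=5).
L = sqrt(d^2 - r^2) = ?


d = sqrt((6-6)^2 + (-30-9)^2) = sqrt(0+1521) = 39.0000
L = sqrt(1521.0000 - 25) = sqrt(1496.0000) = 38.6782

38.6782


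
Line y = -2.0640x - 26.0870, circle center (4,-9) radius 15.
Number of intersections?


Substitute y = -2.0640x - 26.0870: (x-4)^2 + (-2.0640x- 26.0870+ 9)^2 = 225
Expand to Ax^2 + Bx + C = 0, where b-k = -17.087
A = 1+m^2 = 5.260096
B = 2(m(b-k) - h) = 2(-2.0640*(-17.087) - 4) = 62.535136
C = h^2 + (b-k)^2 - r^2 = 16 + 291.965569 - 225 = 82.965569
disc = B^2-4AC = 3910.6432 - 1745.6274 = 2165.0158
disc > 0

2 intersection points


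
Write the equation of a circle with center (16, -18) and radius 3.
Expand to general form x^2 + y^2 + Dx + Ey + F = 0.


(x-16)^2 + (y+ 18)^2 = 3^2
D = -2h = -32, E = -2k = 36
F = h^2+k^2-r^2 = 256+324-9 = 571

x^2 + y^2 - 32x + 36y + 571 = 0


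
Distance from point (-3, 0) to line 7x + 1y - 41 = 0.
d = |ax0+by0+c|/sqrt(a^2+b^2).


|7*(-3) + 1*0 - 41| = |-62| = 62
sqrt(49 + 1) = sqrt(50) = 7.0711
d = 62/sqrt(50) = 8.7681

8.7681


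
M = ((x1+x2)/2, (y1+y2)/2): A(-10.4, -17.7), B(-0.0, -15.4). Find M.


Mx = (-10.4 - 0.0)/2 = -10.4/2 = -5.2000
My = (-17.7 - 15.4)/2 = -33.1/2 = -16.5500

(-5.2000, -16.5500)


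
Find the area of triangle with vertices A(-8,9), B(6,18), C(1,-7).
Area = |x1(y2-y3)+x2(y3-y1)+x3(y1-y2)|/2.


-8*(18+ 7) = -200
6*(-7-9) = -96
1*(9-18) = -9
sum = -305
Area = |-305|/2 = 152.5000

152.5000 sq units


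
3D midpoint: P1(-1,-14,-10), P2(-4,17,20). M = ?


Mx = (-1- 4)/2 = -2.5000
My = (-14+17)/2 = 1.5000
Mz = (-10+20)/2 = 5.0000

M = (-2.5000, 1.5000, 5.0000)


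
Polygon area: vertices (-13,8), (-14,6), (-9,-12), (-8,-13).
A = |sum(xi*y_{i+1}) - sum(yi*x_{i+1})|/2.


sum(xi*y_{i+1}) = -13*6 - 14*(-12) - 9*(-13) - 8*8 = 143
sum(yi*x_{i+1}) = 8*(-14) + 6*(-9) - 12*(-8) - 13*(-13) = 99
Area = |143 - 99|/2 = 44/2 = 22.0000

22.0000 sq units


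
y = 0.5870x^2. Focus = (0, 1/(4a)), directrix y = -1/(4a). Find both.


a = 0.5870
1/(4a) = 0.4259
Focus = (0, 0.4259)
Directrix: y = -0.4259

Focus = (0, 0.4259), Directrix: y = -0.4259


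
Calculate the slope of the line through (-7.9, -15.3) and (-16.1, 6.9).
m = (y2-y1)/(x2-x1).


dy = 6.9 + 15.3 = 22.2
dx = -16.1 + 7.9 = -8.2
m = 22.2/(-8.2) = -2.7073

m = -2.7073


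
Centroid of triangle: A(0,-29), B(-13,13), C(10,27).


Gx = (0- 13+10)/3 = -3/3 = -1.0000
Gy = (-29+13+27)/3 = 11/3 = 3.6667

G = (-1.0000, 3.6667)


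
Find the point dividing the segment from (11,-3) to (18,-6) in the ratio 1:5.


Px = (1*18 + 5*11)/6 = 73/6 = 12.1667
Py = (1*(-6) + 5*(-3))/6 = -21/6 = -3.5000

P = (12.1667, -3.5000)


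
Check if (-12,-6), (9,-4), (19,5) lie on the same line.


-12*(-4-5) + 9*(5+ 6) + 19*(-6+ 4)
= 108 + 99 - 38 = 169

No, not collinear (determinant = 169)


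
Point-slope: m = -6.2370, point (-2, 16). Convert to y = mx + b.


y - 16 = -6.2370(x + 2)
y = -6.2370x + 16 + 6.2370*(-2)
y = -6.2370x + 3.5260

y = -6.2370x + 3.5260


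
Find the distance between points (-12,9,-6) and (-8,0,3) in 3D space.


dx=4, dy=-9, dz=9
d = sqrt(16+81+81) = sqrt(178) = 13.3417

13.3417


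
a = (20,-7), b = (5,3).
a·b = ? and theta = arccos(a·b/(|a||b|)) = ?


a·b = 20*5 - 7*3 = 100 - 21 = 79
|a| = sqrt(400+49) = 21.1896
|b| = sqrt(25+9) = 5.8310
cos(theta) = 79/(sqrt(449)*sqrt(34)) = 79/sqrt(15266) = 0.639388
theta = arccos(79/sqrt(15266)) = 50.2538 degrees

a·b = 79, theta = 50.2538 deg


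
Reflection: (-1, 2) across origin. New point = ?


Reflection rule for origin: (-x, -y)
(-1, 2) -> (1, -2)

(1, -2)


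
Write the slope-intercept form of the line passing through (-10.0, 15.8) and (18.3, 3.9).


m = (-11.9)/(28.3) = -0.4205
b = y1 - m*x1 = 15.8 - (-11.9*(-10.0))/(28.3) = 15.8 - 4.2049 = 11.5951

y = -0.4205x + 11.5951


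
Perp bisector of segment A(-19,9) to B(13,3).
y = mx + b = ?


Midpoint = (-3, 6)
Slope of AB = dy/dx = -6/32 = -0.1875
Perp slope = -dx/dy = 32/6 = 5.3333
b = My - (perp slope)*Mx = 6 + (32*(-3))/(-6) = 6 + 16.0000 = 22.0000

y = 5.3333x + 22.0000


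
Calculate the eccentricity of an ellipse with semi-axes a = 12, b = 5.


c = sqrt(144-25) = sqrt(119) = 10.9087
e = c/a = sqrt(119)/12 = 0.9091

e = 0.9091


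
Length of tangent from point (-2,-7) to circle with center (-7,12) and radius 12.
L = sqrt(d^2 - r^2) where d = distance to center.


d = sqrt((-2+ 7)^2 + (-7-12)^2) = sqrt(25+361) = 19.6469
L = sqrt(386.0000 - 144) = sqrt(242.0000) = 15.5563

15.5563


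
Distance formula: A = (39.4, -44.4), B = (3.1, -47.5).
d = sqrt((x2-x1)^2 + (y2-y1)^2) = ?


dx = 3.1 - 39.4 = -36.3
dy = -47.5 + 44.4 = -3.1
d = sqrt(1317.69 + 9.61) = sqrt(1327.3) = 36.4321

36.4321


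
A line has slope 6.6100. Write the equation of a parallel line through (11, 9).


Parallel lines have equal slopes.
m2 = 6.6100
b2 = 9 - 6.6100*11 = -63.7100

y = 6.6100x - 63.7100


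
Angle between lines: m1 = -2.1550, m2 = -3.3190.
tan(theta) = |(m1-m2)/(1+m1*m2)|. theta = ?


m1-m2 = 1.164
1+m1*m2 = 8.152445
tan(theta) = |1.164/8.152445| = 0.142779
theta = arctan(|1.164/8.152445|) = 8.1257 degrees (acute angle)

8.1257 degrees


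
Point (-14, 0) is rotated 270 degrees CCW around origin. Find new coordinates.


cos(270) = 0, sin(270) = -1
x' = -14*0 - 0*(-1) = 0
y' = -14*(-1) + 0*0 = 14

(0, 14)


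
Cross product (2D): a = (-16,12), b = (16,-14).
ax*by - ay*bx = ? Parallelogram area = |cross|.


cross = -16*(-14) - 12*16 = 224 - 192 = 32
Parallelogram area = |32| = 32

cross = 32, parallelogram area = 32
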